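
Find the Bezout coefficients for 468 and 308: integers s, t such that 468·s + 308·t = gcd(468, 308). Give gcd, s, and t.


Euclidean algorithm on (468, 308) — divide until remainder is 0:
  468 = 1 · 308 + 160
  308 = 1 · 160 + 148
  160 = 1 · 148 + 12
  148 = 12 · 12 + 4
  12 = 3 · 4 + 0
gcd(468, 308) = 4.
Track Bezout coefficients alongside the remainders: start with r₀ = 468 = a·1 + b·0 (s = 1, t = 0) and r₁ = 308 = a·0 + b·1 (s = 0, t = 1); each new remainder r_{k+1} = r_{k-1} − q_k·r_k inherits s_{k+1} = s_{k-1} − q_k·s_k, t_{k+1} = t_{k-1} − q_k·t_k, so r_k = a·s_k + b·t_k at every step:
  q = 1: r = 160, s = 1 − 1·0 = 1, t = 0 − 1·1 = -1  (check: 468·1 + 308·(-1) = 160)
  q = 1: r = 148, s = 0 − 1·1 = -1, t = 1 − 1·(-1) = 2  (check: 468·(-1) + 308·2 = 148)
  q = 1: r = 12, s = 1 − 1·(-1) = 2, t = -1 − 1·2 = -3  (check: 468·2 + 308·(-3) = 12)
  q = 12: r = 4, s = -1 − 12·2 = -25, t = 2 − 12·(-3) = 38  (check: 468·(-25) + 308·38 = 4)
The row with r = 4 (the gcd) gives the Bezout coefficients s = -25, t = 38.
Result: 468 · (-25) + 308 · (38) = 4.

gcd(468, 308) = 4; s = -25, t = 38 (check: 468·(-25) + 308·38 = 4).


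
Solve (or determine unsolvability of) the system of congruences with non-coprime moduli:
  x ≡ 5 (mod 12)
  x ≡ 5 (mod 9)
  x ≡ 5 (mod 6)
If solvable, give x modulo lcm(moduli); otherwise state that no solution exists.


Moduli 12, 9, 6 are not pairwise coprime, so CRT works modulo lcm(m_i) when all pairwise compatibility conditions hold.
Pairwise compatibility: gcd(m_i, m_j) must divide a_i - a_j for every pair.
Merge one congruence at a time:
  Start: x ≡ 5 (mod 12).
  Combine with x ≡ 5 (mod 9): gcd(12, 9) = 3; 5 - 5 = 0, which IS divisible by 3, so compatible.
    Write x = 5 + 12·t and substitute into x ≡ 5 (mod 9): 12·t ≡ 5 − 5 = 0 (mod 9).
    Divide the congruence (and modulus) by g = 3: 4·t ≡ 0 (mod 3).
    Reduce coefficients mod 3: 1·t ≡ 0 (mod 3).
    So t ≡ 0 (mod 3).
    Then x = 5 + 12·0 = 5, valid modulo lcm(12, 9) = 36: x ≡ 5 (mod 36).
  Combine with x ≡ 5 (mod 6): gcd(36, 6) = 6; 5 - 5 = 0, which IS divisible by 6, so compatible.
    Write x = 5 + 36·t and substitute into x ≡ 5 (mod 6): 36·t ≡ 5 − 5 = 0 (mod 6).
    Divide the congruence (and modulus) by g = 6: 6·t ≡ 0 (mod 1).
    Modulo 1 every t works; take t = 0.
    Then x = 5 + 36·0 = 5, valid modulo lcm(36, 6) = 36: x ≡ 5 (mod 36).
Verify: 5 mod 12 = 5, 5 mod 9 = 5, 5 mod 6 = 5.

x ≡ 5 (mod 36).


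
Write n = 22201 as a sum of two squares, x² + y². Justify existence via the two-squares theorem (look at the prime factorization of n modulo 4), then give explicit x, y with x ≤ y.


Step 1: Factor n = 22201 = 149^2.
Step 2: Check the mod-4 condition on each prime factor: 149 ≡ 1 (mod 4), exponent 2.
All primes ≡ 3 (mod 4) appear to even exponent (or don't appear), so by the two-squares theorem n IS expressible as a sum of two squares.
Step 3: Build a representation. Here n = 149 · 149 is a product of primes ≡ 1 (mod 4). Each prime p ≡ 1 (mod 4) is itself a sum of two squares; find a² by testing p − a² for a perfect square:
  149: 149 − 1² = 148, 149 − 2² = 145, 149 − 3² = 140, 149 − 4² = 133, 149 − 5² = 124, 149 − 6² = 113, 149 − 7² = 100 = 10² ⇒ 149 = 7² + 10².
  Combine using the Brahmagupta–Fibonacci identity (a² + b²)(c² + d²) = (ac − bd)² + (ad + bc)² = (ac + bd)² + (ad − bc)²:
  149 · 149 = 22201: from (7² + 10²)(7² + 10²), take (7·7 − 10·10, 7·10 + 10·7) = (49 − 100, 70 + 70) = (-51, 140); dropping signs (only squares matter) gives (51, 140); check 51² + 140² = 2601 + 19600 = 22201 ✓.
Step 4: Order so x ≤ y and verify: 51² + 140² = 2601 + 19600 = 22201 = n. ✓

n = 22201 = 51² + 140² (one valid representation with x ≤ y).


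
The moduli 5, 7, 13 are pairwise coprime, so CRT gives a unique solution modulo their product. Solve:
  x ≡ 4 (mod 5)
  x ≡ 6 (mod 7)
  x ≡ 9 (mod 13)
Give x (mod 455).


Moduli 5, 7, 13 are pairwise coprime; by CRT there is a unique solution modulo M = 5 · 7 · 13 = 455.
Solve pairwise, accumulating the modulus:
  Start with x ≡ 4 (mod 5).
  Combine with x ≡ 6 (mod 7): since gcd(5, 7) = 1, we get a unique residue mod 35.
    Write x = 4 + 5·t and substitute into x ≡ 6 (mod 7): 5·t ≡ 6 − 4 = 2 (mod 7).
    The inverse of 5 mod 7 is 3 (since 5·3 = 15 = 2·7 + 1), so t ≡ 3·2 = 6 ≡ 6 (mod 7).
    Then x = 4 + 5·6 = 34, valid modulo lcm(5, 7) = 35: x ≡ 34 (mod 35).
  Combine with x ≡ 9 (mod 13): since gcd(35, 13) = 1, we get a unique residue mod 455.
    Write x = 34 + 35·t and substitute into x ≡ 9 (mod 13): 35·t ≡ 9 − 34 = -25 (mod 13).
    Reduce coefficients mod 13: 9·t ≡ 1 (mod 13).
    The inverse of 9 mod 13 is 3 (since 9·3 = 27 = 2·13 + 1), so t ≡ 3·1 = 3 ≡ 3 (mod 13).
    Then x = 34 + 35·3 = 139, valid modulo lcm(35, 13) = 455: x ≡ 139 (mod 455).
Verify: 139 mod 5 = 4 ✓, 139 mod 7 = 6 ✓, 139 mod 13 = 9 ✓.

x ≡ 139 (mod 455).


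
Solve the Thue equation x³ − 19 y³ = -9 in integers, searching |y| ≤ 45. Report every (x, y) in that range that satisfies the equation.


The equation is x³ - 19y³ = -9. For fixed y, x³ = 19·y³ − 9, so a solution requires the RHS to be a perfect cube.
Strategy: iterate y from -45 to 45, compute RHS = 19·y³ − 9, and check whether it is a (positive or negative) perfect cube.
Check small values of y:
  y = 0: RHS = -9 is not a perfect cube.
  y = 1: RHS = 10 is not a perfect cube.
  y = -1: RHS = -28 is not a perfect cube.
  y = 2: RHS = 143 is not a perfect cube.
  y = -2: RHS = -161 is not a perfect cube.
  y = 3: RHS = 504 is not a perfect cube.
  y = -3: RHS = -522 is not a perfect cube.
Continuing the search up to |y| = 45 finds no solutions either.
No (x, y) in the scanned range satisfies the equation.

No integer solutions with |y| ≤ 45.


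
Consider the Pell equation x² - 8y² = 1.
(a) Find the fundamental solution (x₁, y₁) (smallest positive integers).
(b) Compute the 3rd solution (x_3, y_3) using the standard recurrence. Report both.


Step 1: Find the fundamental solution (x₁, y₁) of x² - 8y² = 1.
  Expand √8 as a continued fraction. a₀ = ⌊√8⌋ = 2; iterate m_{k+1} = d_k·a_k − m_k, d_{k+1} = (8 − m_{k+1}²)/d_k, a_{k+1} = ⌊(a₀ + m_{k+1})/d_{k+1}⌋ (starting m₀ = 0, d₀ = 1), with convergents p_k = a_k·p_{k-1} + p_{k-2}, q_k = a_k·q_{k-1} + q_{k-2} (p₋₁ = 1, q₋₁ = 0):
  k = 0: a₀ = 2; p₀/q₀ = 2/1; p₀² − 8·q₀² = 4 − 8 = -4.
  k = 1: m = 2, d = 4, a = ⌊(2 + 2)/4⌋ = 1; p/q = (1·2 + 1)/(1·1 + 0) = 3/1; p² − 8·q² = 9 − 8 = 1.
  The first convergent with p² − 8·q² = 1 gives the fundamental solution (x₁, y₁) = (3, 1).
Step 2: Apply the recurrence (x_{n+1}, y_{n+1}) = (x₁x_n + 8y₁y_n, x₁y_n + y₁x_n) repeatedly.
  From (x_1, y_1) = (3, 1): x_2 = 3·3 + 8·1·1 = 17; y_2 = 3·1 + 1·3 = 6.
  From (x_2, y_2) = (17, 6): x_3 = 3·17 + 8·1·6 = 99; y_3 = 3·6 + 1·17 = 35.
Step 3: Verify x_3² - 8·y_3² = 9801 - 9800 = 1 (should be 1). ✓

(x_1, y_1) = (3, 1); (x_3, y_3) = (99, 35).


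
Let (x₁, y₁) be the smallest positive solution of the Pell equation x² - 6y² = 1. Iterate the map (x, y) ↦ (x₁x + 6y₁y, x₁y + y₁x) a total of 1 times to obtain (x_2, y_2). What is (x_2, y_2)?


Step 1: Find the fundamental solution (x₁, y₁) of x² - 6y² = 1.
  Expand √6 as a continued fraction. a₀ = ⌊√6⌋ = 2; iterate m_{k+1} = d_k·a_k − m_k, d_{k+1} = (6 − m_{k+1}²)/d_k, a_{k+1} = ⌊(a₀ + m_{k+1})/d_{k+1}⌋ (starting m₀ = 0, d₀ = 1), with convergents p_k = a_k·p_{k-1} + p_{k-2}, q_k = a_k·q_{k-1} + q_{k-2} (p₋₁ = 1, q₋₁ = 0):
  k = 0: a₀ = 2; p₀/q₀ = 2/1; p₀² − 6·q₀² = 4 − 6 = -2.
  k = 1: m = 2, d = 2, a = ⌊(2 + 2)/2⌋ = 2; p/q = (2·2 + 1)/(2·1 + 0) = 5/2; p² − 6·q² = 25 − 24 = 1.
  The first convergent with p² − 6·q² = 1 gives the fundamental solution (x₁, y₁) = (5, 2).
Step 2: Apply the recurrence (x_{n+1}, y_{n+1}) = (x₁x_n + 6y₁y_n, x₁y_n + y₁x_n) repeatedly.
  From (x_1, y_1) = (5, 2): x_2 = 5·5 + 6·2·2 = 49; y_2 = 5·2 + 2·5 = 20.
Step 3: Verify x_2² - 6·y_2² = 2401 - 2400 = 1 (should be 1). ✓

(x_1, y_1) = (5, 2); (x_2, y_2) = (49, 20).


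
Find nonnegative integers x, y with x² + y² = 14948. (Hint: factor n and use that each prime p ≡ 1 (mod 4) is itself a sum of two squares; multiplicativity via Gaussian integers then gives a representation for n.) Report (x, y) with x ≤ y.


Step 1: Factor n = 14948 = 2^2 · 37 · 101.
Step 2: Check the mod-4 condition on each prime factor: 2 = 2 (special); 37 ≡ 1 (mod 4), exponent 1; 101 ≡ 1 (mod 4), exponent 1.
All primes ≡ 3 (mod 4) appear to even exponent (or don't appear), so by the two-squares theorem n IS expressible as a sum of two squares.
Step 3: Build a representation. Group n = k² · m with k = 2 and m = 37 · 101 = 3737 (a product of primes ≡ 1 (mod 4)); a representation of m scales to one of n via (k·x)² + (k·y)² = k²(x² + y²). Each prime p ≡ 1 (mod 4) is itself a sum of two squares; find a² by testing p − a² for a perfect square:
  37: 37 − 1² = 36 = 6² ⇒ 37 = 1² + 6².
  101: 101 − 1² = 100 = 10² ⇒ 101 = 1² + 10².
  Combine using the Brahmagupta–Fibonacci identity (a² + b²)(c² + d²) = (ac − bd)² + (ad + bc)² = (ac + bd)² + (ad − bc)²:
  37 · 101 = 3737: from (1² + 6²)(1² + 10²), take (1·1 − 6·10, 1·10 + 6·1) = (1 − 60, 10 + 6) = (-59, 16); dropping signs (only squares matter) gives (59, 16); check 59² + 16² = 3481 + 256 = 3737 ✓.
  Scale by k = 2: (2·59, 2·16) = (118, 32).
Step 4: Order so x ≤ y and verify: 32² + 118² = 1024 + 13924 = 14948 = n. ✓

n = 14948 = 32² + 118² (one valid representation with x ≤ y).


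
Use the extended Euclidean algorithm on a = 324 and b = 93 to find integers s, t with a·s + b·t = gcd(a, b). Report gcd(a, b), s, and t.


Euclidean algorithm on (324, 93) — divide until remainder is 0:
  324 = 3 · 93 + 45
  93 = 2 · 45 + 3
  45 = 15 · 3 + 0
gcd(324, 93) = 3.
Track Bezout coefficients alongside the remainders: start with r₀ = 324 = a·1 + b·0 (s = 1, t = 0) and r₁ = 93 = a·0 + b·1 (s = 0, t = 1); each new remainder r_{k+1} = r_{k-1} − q_k·r_k inherits s_{k+1} = s_{k-1} − q_k·s_k, t_{k+1} = t_{k-1} − q_k·t_k, so r_k = a·s_k + b·t_k at every step:
  q = 3: r = 45, s = 1 − 3·0 = 1, t = 0 − 3·1 = -3  (check: 324·1 + 93·(-3) = 45)
  q = 2: r = 3, s = 0 − 2·1 = -2, t = 1 − 2·(-3) = 7  (check: 324·(-2) + 93·7 = 3)
The row with r = 3 (the gcd) gives the Bezout coefficients s = -2, t = 7.
Result: 324 · (-2) + 93 · (7) = 3.

gcd(324, 93) = 3; s = -2, t = 7 (check: 324·(-2) + 93·7 = 3).


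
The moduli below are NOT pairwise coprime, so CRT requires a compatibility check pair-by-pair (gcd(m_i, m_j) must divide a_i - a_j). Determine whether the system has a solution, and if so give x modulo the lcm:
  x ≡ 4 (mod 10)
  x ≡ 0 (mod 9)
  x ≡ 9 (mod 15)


Moduli 10, 9, 15 are not pairwise coprime, so CRT works modulo lcm(m_i) when all pairwise compatibility conditions hold.
Pairwise compatibility: gcd(m_i, m_j) must divide a_i - a_j for every pair.
Merge one congruence at a time:
  Start: x ≡ 4 (mod 10).
  Combine with x ≡ 0 (mod 9): gcd(10, 9) = 1; 0 - 4 = -4, which IS divisible by 1, so compatible.
    Write x = 4 + 10·t and substitute into x ≡ 0 (mod 9): 10·t ≡ 0 − 4 = -4 (mod 9).
    Reduce coefficients mod 9: 1·t ≡ 5 (mod 9).
    So t ≡ 5 (mod 9).
    Then x = 4 + 10·5 = 54, valid modulo lcm(10, 9) = 90: x ≡ 54 (mod 90).
  Combine with x ≡ 9 (mod 15): gcd(90, 15) = 15; 9 - 54 = -45, which IS divisible by 15, so compatible.
    Write x = 54 + 90·t and substitute into x ≡ 9 (mod 15): 90·t ≡ 9 − 54 = -45 (mod 15).
    Divide the congruence (and modulus) by g = 15: 6·t ≡ -3 (mod 1).
    Modulo 1 every t works; take t = 0.
    Then x = 54 + 90·0 = 54, valid modulo lcm(90, 15) = 90: x ≡ 54 (mod 90).
Verify: 54 mod 10 = 4, 54 mod 9 = 0, 54 mod 15 = 9.

x ≡ 54 (mod 90).


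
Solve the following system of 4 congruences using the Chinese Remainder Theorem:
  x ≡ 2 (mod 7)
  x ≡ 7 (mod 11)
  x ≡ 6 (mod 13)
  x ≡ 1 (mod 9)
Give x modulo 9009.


Product of moduli M = 7 · 11 · 13 · 9 = 9009.
Merge one congruence at a time:
  Start: x ≡ 2 (mod 7).
  Combine with x ≡ 7 (mod 11); new modulus lcm = 77.
    Write x = 2 + 7·t and substitute into x ≡ 7 (mod 11): 7·t ≡ 7 − 2 = 5 (mod 11).
    The inverse of 7 mod 11 is 8 (since 7·8 = 56 = 5·11 + 1), so t ≡ 8·5 = 40 ≡ 7 (mod 11).
    Then x = 2 + 7·7 = 51, valid modulo lcm(7, 11) = 77: x ≡ 51 (mod 77).
  Combine with x ≡ 6 (mod 13); new modulus lcm = 1001.
    Write x = 51 + 77·t and substitute into x ≡ 6 (mod 13): 77·t ≡ 6 − 51 = -45 (mod 13).
    Reduce coefficients mod 13: 12·t ≡ 7 (mod 13).
    The inverse of 12 mod 13 is 12 (since 12·12 = 144 = 11·13 + 1), so t ≡ 12·7 = 84 ≡ 6 (mod 13).
    Then x = 51 + 77·6 = 513, valid modulo lcm(77, 13) = 1001: x ≡ 513 (mod 1001).
  Combine with x ≡ 1 (mod 9); new modulus lcm = 9009.
    Write x = 513 + 1001·t and substitute into x ≡ 1 (mod 9): 1001·t ≡ 1 − 513 = -512 (mod 9).
    Reduce coefficients mod 9: 2·t ≡ 1 (mod 9).
    The inverse of 2 mod 9 is 5 (since 2·5 = 10 = 1·9 + 1), so t ≡ 5·1 = 5 ≡ 5 (mod 9).
    Then x = 513 + 1001·5 = 5518, valid modulo lcm(1001, 9) = 9009: x ≡ 5518 (mod 9009).
Verify against each original: 5518 mod 7 = 2, 5518 mod 11 = 7, 5518 mod 13 = 6, 5518 mod 9 = 1.

x ≡ 5518 (mod 9009).


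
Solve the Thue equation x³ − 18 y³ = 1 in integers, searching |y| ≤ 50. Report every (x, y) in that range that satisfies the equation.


The equation is x³ - 18y³ = 1. For fixed y, x³ = 18·y³ + 1, so a solution requires the RHS to be a perfect cube.
Strategy: iterate y from -50 to 50, compute RHS = 18·y³ + 1, and check whether it is a (positive or negative) perfect cube.
Check small values of y:
  y = 0: RHS = 1 = (1)³ ⇒ x = 1 works.
  y = 1: RHS = 19 is not a perfect cube.
  y = -1: RHS = -17 is not a perfect cube.
  y = 2: RHS = 145 is not a perfect cube.
  y = -2: RHS = -143 is not a perfect cube.
  y = 3: RHS = 487 is not a perfect cube.
  y = -3: RHS = -485 is not a perfect cube.
Continuing the search up to |y| = 50 finds no further solutions beyond those listed.
Collected solutions: (1, 0).

Solutions (with |y| ≤ 50): (1, 0).


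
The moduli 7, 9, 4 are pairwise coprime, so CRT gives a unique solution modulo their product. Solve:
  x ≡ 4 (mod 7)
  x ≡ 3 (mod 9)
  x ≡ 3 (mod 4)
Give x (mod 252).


Moduli 7, 9, 4 are pairwise coprime; by CRT there is a unique solution modulo M = 7 · 9 · 4 = 252.
Solve pairwise, accumulating the modulus:
  Start with x ≡ 4 (mod 7).
  Combine with x ≡ 3 (mod 9): since gcd(7, 9) = 1, we get a unique residue mod 63.
    Write x = 4 + 7·t and substitute into x ≡ 3 (mod 9): 7·t ≡ 3 − 4 = -1 (mod 9).
    Reduce coefficients mod 9: 7·t ≡ 8 (mod 9).
    The inverse of 7 mod 9 is 4 (since 7·4 = 28 = 3·9 + 1), so t ≡ 4·8 = 32 ≡ 5 (mod 9).
    Then x = 4 + 7·5 = 39, valid modulo lcm(7, 9) = 63: x ≡ 39 (mod 63).
  Combine with x ≡ 3 (mod 4): since gcd(63, 4) = 1, we get a unique residue mod 252.
    Write x = 39 + 63·t and substitute into x ≡ 3 (mod 4): 63·t ≡ 3 − 39 = -36 (mod 4).
    Reduce coefficients mod 4: 3·t ≡ 0 (mod 4).
    The inverse of 3 mod 4 is 3 (since 3·3 = 9 = 2·4 + 1), so t ≡ 3·0 = 0 ≡ 0 (mod 4).
    Then x = 39 + 63·0 = 39, valid modulo lcm(63, 4) = 252: x ≡ 39 (mod 252).
Verify: 39 mod 7 = 4 ✓, 39 mod 9 = 3 ✓, 39 mod 4 = 3 ✓.

x ≡ 39 (mod 252).


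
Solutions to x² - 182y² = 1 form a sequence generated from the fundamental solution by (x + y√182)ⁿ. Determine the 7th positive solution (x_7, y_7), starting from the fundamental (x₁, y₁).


Step 1: Find the fundamental solution (x₁, y₁) of x² - 182y² = 1.
  Expand √182 as a continued fraction. a₀ = ⌊√182⌋ = 13; iterate m_{k+1} = d_k·a_k − m_k, d_{k+1} = (182 − m_{k+1}²)/d_k, a_{k+1} = ⌊(a₀ + m_{k+1})/d_{k+1}⌋ (starting m₀ = 0, d₀ = 1), with convergents p_k = a_k·p_{k-1} + p_{k-2}, q_k = a_k·q_{k-1} + q_{k-2} (p₋₁ = 1, q₋₁ = 0):
  k = 0: a₀ = 13; p₀/q₀ = 13/1; p₀² − 182·q₀² = 169 − 182 = -13.
  k = 1: m = 13, d = 13, a = ⌊(13 + 13)/13⌋ = 2; p/q = (2·13 + 1)/(2·1 + 0) = 27/2; p² − 182·q² = 729 − 728 = 1.
  The first convergent with p² − 182·q² = 1 gives the fundamental solution (x₁, y₁) = (27, 2).
Step 2: Apply the recurrence (x_{n+1}, y_{n+1}) = (x₁x_n + 182y₁y_n, x₁y_n + y₁x_n) repeatedly.
  From (x_1, y_1) = (27, 2): x_2 = 27·27 + 182·2·2 = 1457; y_2 = 27·2 + 2·27 = 108.
  From (x_2, y_2) = (1457, 108): x_3 = 27·1457 + 182·2·108 = 78651; y_3 = 27·108 + 2·1457 = 5830.
  From (x_3, y_3) = (78651, 5830): x_4 = 27·78651 + 182·2·5830 = 4245697; y_4 = 27·5830 + 2·78651 = 314712.
  From (x_4, y_4) = (4245697, 314712): x_5 = 27·4245697 + 182·2·314712 = 229188987; y_5 = 27·314712 + 2·4245697 = 16988618.
  From (x_5, y_5) = (229188987, 16988618): x_6 = 27·229188987 + 182·2·16988618 = 12371959601; y_6 = 27·16988618 + 2·229188987 = 917070660.
  From (x_6, y_6) = (12371959601, 917070660): x_7 = 27·12371959601 + 182·2·917070660 = 667856629467; y_7 = 27·917070660 + 2·12371959601 = 49504827022.
Step 3: Verify x_7² - 182·y_7² = 446032477523021732704089 - 446032477523021732704088 = 1 (should be 1). ✓

(x_1, y_1) = (27, 2); (x_7, y_7) = (667856629467, 49504827022).


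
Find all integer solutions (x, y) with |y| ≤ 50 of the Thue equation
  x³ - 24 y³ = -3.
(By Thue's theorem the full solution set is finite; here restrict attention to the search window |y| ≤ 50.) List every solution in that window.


The equation is x³ - 24y³ = -3. For fixed y, x³ = 24·y³ − 3, so a solution requires the RHS to be a perfect cube.
Strategy: iterate y from -50 to 50, compute RHS = 24·y³ − 3, and check whether it is a (positive or negative) perfect cube.
Check small values of y:
  y = 0: RHS = -3 is not a perfect cube.
  y = 1: RHS = 21 is not a perfect cube.
  y = -1: RHS = -27 = (-3)³ ⇒ x = -3 works.
  y = 2: RHS = 189 is not a perfect cube.
  y = -2: RHS = -195 is not a perfect cube.
  y = 3: RHS = 645 is not a perfect cube.
  y = -3: RHS = -651 is not a perfect cube.
Continuing the search up to |y| = 50 finds no further solutions beyond those listed.
Collected solutions: (-3, -1).

Solutions (with |y| ≤ 50): (-3, -1).


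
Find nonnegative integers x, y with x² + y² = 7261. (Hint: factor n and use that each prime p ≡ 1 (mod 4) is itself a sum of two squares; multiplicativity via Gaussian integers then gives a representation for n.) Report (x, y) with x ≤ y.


Step 1: Factor n = 7261 = 53 · 137.
Step 2: Check the mod-4 condition on each prime factor: 53 ≡ 1 (mod 4), exponent 1; 137 ≡ 1 (mod 4), exponent 1.
All primes ≡ 3 (mod 4) appear to even exponent (or don't appear), so by the two-squares theorem n IS expressible as a sum of two squares.
Step 3: Build a representation. Here n = 53 · 137 is a product of primes ≡ 1 (mod 4). Each prime p ≡ 1 (mod 4) is itself a sum of two squares; find a² by testing p − a² for a perfect square:
  53: 53 − 1² = 52, 53 − 2² = 49 = 7² ⇒ 53 = 2² + 7².
  137: 137 − 1² = 136, 137 − 2² = 133, 137 − 3² = 128, 137 − 4² = 121 = 11² ⇒ 137 = 4² + 11².
  Combine using the Brahmagupta–Fibonacci identity (a² + b²)(c² + d²) = (ac − bd)² + (ad + bc)² = (ac + bd)² + (ad − bc)²:
  53 · 137 = 7261: from (2² + 7²)(4² + 11²), take (2·4 − 7·11, 2·11 + 7·4) = (8 − 77, 22 + 28) = (-69, 50); dropping signs (only squares matter) gives (69, 50); check 69² + 50² = 4761 + 2500 = 7261 ✓.
Step 4: Order so x ≤ y and verify: 50² + 69² = 2500 + 4761 = 7261 = n. ✓

n = 7261 = 50² + 69² (one valid representation with x ≤ y).


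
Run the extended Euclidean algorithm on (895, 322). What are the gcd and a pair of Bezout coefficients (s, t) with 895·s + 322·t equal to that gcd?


Euclidean algorithm on (895, 322) — divide until remainder is 0:
  895 = 2 · 322 + 251
  322 = 1 · 251 + 71
  251 = 3 · 71 + 38
  71 = 1 · 38 + 33
  38 = 1 · 33 + 5
  33 = 6 · 5 + 3
  5 = 1 · 3 + 2
  3 = 1 · 2 + 1
  2 = 2 · 1 + 0
gcd(895, 322) = 1.
Track Bezout coefficients alongside the remainders: start with r₀ = 895 = a·1 + b·0 (s = 1, t = 0) and r₁ = 322 = a·0 + b·1 (s = 0, t = 1); each new remainder r_{k+1} = r_{k-1} − q_k·r_k inherits s_{k+1} = s_{k-1} − q_k·s_k, t_{k+1} = t_{k-1} − q_k·t_k, so r_k = a·s_k + b·t_k at every step:
  q = 2: r = 251, s = 1 − 2·0 = 1, t = 0 − 2·1 = -2  (check: 895·1 + 322·(-2) = 251)
  q = 1: r = 71, s = 0 − 1·1 = -1, t = 1 − 1·(-2) = 3  (check: 895·(-1) + 322·3 = 71)
  q = 3: r = 38, s = 1 − 3·(-1) = 4, t = -2 − 3·3 = -11  (check: 895·4 + 322·(-11) = 38)
  q = 1: r = 33, s = -1 − 1·4 = -5, t = 3 − 1·(-11) = 14  (check: 895·(-5) + 322·14 = 33)
  q = 1: r = 5, s = 4 − 1·(-5) = 9, t = -11 − 1·14 = -25  (check: 895·9 + 322·(-25) = 5)
  q = 6: r = 3, s = -5 − 6·9 = -59, t = 14 − 6·(-25) = 164  (check: 895·(-59) + 322·164 = 3)
  q = 1: r = 2, s = 9 − 1·(-59) = 68, t = -25 − 1·164 = -189  (check: 895·68 + 322·(-189) = 2)
  q = 1: r = 1, s = -59 − 1·68 = -127, t = 164 − 1·(-189) = 353  (check: 895·(-127) + 322·353 = 1)
The row with r = 1 (the gcd) gives the Bezout coefficients s = -127, t = 353.
Result: 895 · (-127) + 322 · (353) = 1.

gcd(895, 322) = 1; s = -127, t = 353 (check: 895·(-127) + 322·353 = 1).


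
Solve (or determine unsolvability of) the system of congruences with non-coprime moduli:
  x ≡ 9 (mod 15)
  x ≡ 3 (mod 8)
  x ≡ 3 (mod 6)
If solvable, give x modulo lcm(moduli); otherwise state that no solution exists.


Moduli 15, 8, 6 are not pairwise coprime, so CRT works modulo lcm(m_i) when all pairwise compatibility conditions hold.
Pairwise compatibility: gcd(m_i, m_j) must divide a_i - a_j for every pair.
Merge one congruence at a time:
  Start: x ≡ 9 (mod 15).
  Combine with x ≡ 3 (mod 8): gcd(15, 8) = 1; 3 - 9 = -6, which IS divisible by 1, so compatible.
    Write x = 9 + 15·t and substitute into x ≡ 3 (mod 8): 15·t ≡ 3 − 9 = -6 (mod 8).
    Reduce coefficients mod 8: 7·t ≡ 2 (mod 8).
    The inverse of 7 mod 8 is 7 (since 7·7 = 49 = 6·8 + 1), so t ≡ 7·2 = 14 ≡ 6 (mod 8).
    Then x = 9 + 15·6 = 99, valid modulo lcm(15, 8) = 120: x ≡ 99 (mod 120).
  Combine with x ≡ 3 (mod 6): gcd(120, 6) = 6; 3 - 99 = -96, which IS divisible by 6, so compatible.
    Write x = 99 + 120·t and substitute into x ≡ 3 (mod 6): 120·t ≡ 3 − 99 = -96 (mod 6).
    Divide the congruence (and modulus) by g = 6: 20·t ≡ -16 (mod 1).
    Modulo 1 every t works; take t = 0.
    Then x = 99 + 120·0 = 99, valid modulo lcm(120, 6) = 120: x ≡ 99 (mod 120).
Verify: 99 mod 15 = 9, 99 mod 8 = 3, 99 mod 6 = 3.

x ≡ 99 (mod 120).


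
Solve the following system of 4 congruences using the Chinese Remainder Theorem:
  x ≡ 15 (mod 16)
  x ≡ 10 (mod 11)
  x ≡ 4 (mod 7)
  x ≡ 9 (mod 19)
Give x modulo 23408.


Product of moduli M = 16 · 11 · 7 · 19 = 23408.
Merge one congruence at a time:
  Start: x ≡ 15 (mod 16).
  Combine with x ≡ 10 (mod 11); new modulus lcm = 176.
    Write x = 15 + 16·t and substitute into x ≡ 10 (mod 11): 16·t ≡ 10 − 15 = -5 (mod 11).
    Reduce coefficients mod 11: 5·t ≡ 6 (mod 11).
    The inverse of 5 mod 11 is 9 (since 5·9 = 45 = 4·11 + 1), so t ≡ 9·6 = 54 ≡ 10 (mod 11).
    Then x = 15 + 16·10 = 175, valid modulo lcm(16, 11) = 176: x ≡ 175 (mod 176).
  Combine with x ≡ 4 (mod 7); new modulus lcm = 1232.
    Write x = 175 + 176·t and substitute into x ≡ 4 (mod 7): 176·t ≡ 4 − 175 = -171 (mod 7).
    Reduce coefficients mod 7: 1·t ≡ 4 (mod 7).
    So t ≡ 4 (mod 7).
    Then x = 175 + 176·4 = 879, valid modulo lcm(176, 7) = 1232: x ≡ 879 (mod 1232).
  Combine with x ≡ 9 (mod 19); new modulus lcm = 23408.
    Write x = 879 + 1232·t and substitute into x ≡ 9 (mod 19): 1232·t ≡ 9 − 879 = -870 (mod 19).
    Reduce coefficients mod 19: 16·t ≡ 4 (mod 19).
    The inverse of 16 mod 19 is 6 (since 16·6 = 96 = 5·19 + 1), so t ≡ 6·4 = 24 ≡ 5 (mod 19).
    Then x = 879 + 1232·5 = 7039, valid modulo lcm(1232, 19) = 23408: x ≡ 7039 (mod 23408).
Verify against each original: 7039 mod 16 = 15, 7039 mod 11 = 10, 7039 mod 7 = 4, 7039 mod 19 = 9.

x ≡ 7039 (mod 23408).


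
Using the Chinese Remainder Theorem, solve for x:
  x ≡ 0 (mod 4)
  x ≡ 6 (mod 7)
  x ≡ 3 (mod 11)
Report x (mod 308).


Moduli 4, 7, 11 are pairwise coprime; by CRT there is a unique solution modulo M = 4 · 7 · 11 = 308.
Solve pairwise, accumulating the modulus:
  Start with x ≡ 0 (mod 4).
  Combine with x ≡ 6 (mod 7): since gcd(4, 7) = 1, we get a unique residue mod 28.
    Write x = 0 + 4·t and substitute into x ≡ 6 (mod 7): 4·t ≡ 6 − 0 = 6 (mod 7).
    The inverse of 4 mod 7 is 2 (since 4·2 = 8 = 1·7 + 1), so t ≡ 2·6 = 12 ≡ 5 (mod 7).
    Then x = 0 + 4·5 = 20, valid modulo lcm(4, 7) = 28: x ≡ 20 (mod 28).
  Combine with x ≡ 3 (mod 11): since gcd(28, 11) = 1, we get a unique residue mod 308.
    Write x = 20 + 28·t and substitute into x ≡ 3 (mod 11): 28·t ≡ 3 − 20 = -17 (mod 11).
    Reduce coefficients mod 11: 6·t ≡ 5 (mod 11).
    The inverse of 6 mod 11 is 2 (since 6·2 = 12 = 1·11 + 1), so t ≡ 2·5 = 10 ≡ 10 (mod 11).
    Then x = 20 + 28·10 = 300, valid modulo lcm(28, 11) = 308: x ≡ 300 (mod 308).
Verify: 300 mod 4 = 0 ✓, 300 mod 7 = 6 ✓, 300 mod 11 = 3 ✓.

x ≡ 300 (mod 308).


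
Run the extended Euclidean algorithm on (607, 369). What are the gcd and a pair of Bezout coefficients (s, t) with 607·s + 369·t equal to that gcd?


Euclidean algorithm on (607, 369) — divide until remainder is 0:
  607 = 1 · 369 + 238
  369 = 1 · 238 + 131
  238 = 1 · 131 + 107
  131 = 1 · 107 + 24
  107 = 4 · 24 + 11
  24 = 2 · 11 + 2
  11 = 5 · 2 + 1
  2 = 2 · 1 + 0
gcd(607, 369) = 1.
Track Bezout coefficients alongside the remainders: start with r₀ = 607 = a·1 + b·0 (s = 1, t = 0) and r₁ = 369 = a·0 + b·1 (s = 0, t = 1); each new remainder r_{k+1} = r_{k-1} − q_k·r_k inherits s_{k+1} = s_{k-1} − q_k·s_k, t_{k+1} = t_{k-1} − q_k·t_k, so r_k = a·s_k + b·t_k at every step:
  q = 1: r = 238, s = 1 − 1·0 = 1, t = 0 − 1·1 = -1  (check: 607·1 + 369·(-1) = 238)
  q = 1: r = 131, s = 0 − 1·1 = -1, t = 1 − 1·(-1) = 2  (check: 607·(-1) + 369·2 = 131)
  q = 1: r = 107, s = 1 − 1·(-1) = 2, t = -1 − 1·2 = -3  (check: 607·2 + 369·(-3) = 107)
  q = 1: r = 24, s = -1 − 1·2 = -3, t = 2 − 1·(-3) = 5  (check: 607·(-3) + 369·5 = 24)
  q = 4: r = 11, s = 2 − 4·(-3) = 14, t = -3 − 4·5 = -23  (check: 607·14 + 369·(-23) = 11)
  q = 2: r = 2, s = -3 − 2·14 = -31, t = 5 − 2·(-23) = 51  (check: 607·(-31) + 369·51 = 2)
  q = 5: r = 1, s = 14 − 5·(-31) = 169, t = -23 − 5·51 = -278  (check: 607·169 + 369·(-278) = 1)
The row with r = 1 (the gcd) gives the Bezout coefficients s = 169, t = -278.
Result: 607 · (169) + 369 · (-278) = 1.

gcd(607, 369) = 1; s = 169, t = -278 (check: 607·169 + 369·(-278) = 1).


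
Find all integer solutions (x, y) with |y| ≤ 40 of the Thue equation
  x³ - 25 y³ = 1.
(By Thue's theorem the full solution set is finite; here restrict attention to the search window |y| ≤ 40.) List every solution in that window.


The equation is x³ - 25y³ = 1. For fixed y, x³ = 25·y³ + 1, so a solution requires the RHS to be a perfect cube.
Strategy: iterate y from -40 to 40, compute RHS = 25·y³ + 1, and check whether it is a (positive or negative) perfect cube.
Check small values of y:
  y = 0: RHS = 1 = (1)³ ⇒ x = 1 works.
  y = 1: RHS = 26 is not a perfect cube.
  y = -1: RHS = -24 is not a perfect cube.
  y = 2: RHS = 201 is not a perfect cube.
  y = -2: RHS = -199 is not a perfect cube.
  y = 3: RHS = 676 is not a perfect cube.
  y = -3: RHS = -674 is not a perfect cube.
Continuing the search up to |y| = 40 finds no further solutions beyond those listed.
Collected solutions: (1, 0).

Solutions (with |y| ≤ 40): (1, 0).


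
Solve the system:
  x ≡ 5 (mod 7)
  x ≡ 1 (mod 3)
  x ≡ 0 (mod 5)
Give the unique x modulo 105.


Moduli 7, 3, 5 are pairwise coprime; by CRT there is a unique solution modulo M = 7 · 3 · 5 = 105.
Solve pairwise, accumulating the modulus:
  Start with x ≡ 5 (mod 7).
  Combine with x ≡ 1 (mod 3): since gcd(7, 3) = 1, we get a unique residue mod 21.
    Write x = 5 + 7·t and substitute into x ≡ 1 (mod 3): 7·t ≡ 1 − 5 = -4 (mod 3).
    Reduce coefficients mod 3: 1·t ≡ 2 (mod 3).
    So t ≡ 2 (mod 3).
    Then x = 5 + 7·2 = 19, valid modulo lcm(7, 3) = 21: x ≡ 19 (mod 21).
  Combine with x ≡ 0 (mod 5): since gcd(21, 5) = 1, we get a unique residue mod 105.
    Write x = 19 + 21·t and substitute into x ≡ 0 (mod 5): 21·t ≡ 0 − 19 = -19 (mod 5).
    Reduce coefficients mod 5: 1·t ≡ 1 (mod 5).
    So t ≡ 1 (mod 5).
    Then x = 19 + 21·1 = 40, valid modulo lcm(21, 5) = 105: x ≡ 40 (mod 105).
Verify: 40 mod 7 = 5 ✓, 40 mod 3 = 1 ✓, 40 mod 5 = 0 ✓.

x ≡ 40 (mod 105).


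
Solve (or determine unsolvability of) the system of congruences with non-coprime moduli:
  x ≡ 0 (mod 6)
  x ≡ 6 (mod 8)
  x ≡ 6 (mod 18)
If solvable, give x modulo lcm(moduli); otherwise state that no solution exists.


Moduli 6, 8, 18 are not pairwise coprime, so CRT works modulo lcm(m_i) when all pairwise compatibility conditions hold.
Pairwise compatibility: gcd(m_i, m_j) must divide a_i - a_j for every pair.
Merge one congruence at a time:
  Start: x ≡ 0 (mod 6).
  Combine with x ≡ 6 (mod 8): gcd(6, 8) = 2; 6 - 0 = 6, which IS divisible by 2, so compatible.
    Write x = 0 + 6·t and substitute into x ≡ 6 (mod 8): 6·t ≡ 6 − 0 = 6 (mod 8).
    Divide the congruence (and modulus) by g = 2: 3·t ≡ 3 (mod 4).
    The inverse of 3 mod 4 is 3 (since 3·3 = 9 = 2·4 + 1), so t ≡ 3·3 = 9 ≡ 1 (mod 4).
    Then x = 0 + 6·1 = 6, valid modulo lcm(6, 8) = 24: x ≡ 6 (mod 24).
  Combine with x ≡ 6 (mod 18): gcd(24, 18) = 6; 6 - 6 = 0, which IS divisible by 6, so compatible.
    Write x = 6 + 24·t and substitute into x ≡ 6 (mod 18): 24·t ≡ 6 − 6 = 0 (mod 18).
    Divide the congruence (and modulus) by g = 6: 4·t ≡ 0 (mod 3).
    Reduce coefficients mod 3: 1·t ≡ 0 (mod 3).
    So t ≡ 0 (mod 3).
    Then x = 6 + 24·0 = 6, valid modulo lcm(24, 18) = 72: x ≡ 6 (mod 72).
Verify: 6 mod 6 = 0, 6 mod 8 = 6, 6 mod 18 = 6.

x ≡ 6 (mod 72).


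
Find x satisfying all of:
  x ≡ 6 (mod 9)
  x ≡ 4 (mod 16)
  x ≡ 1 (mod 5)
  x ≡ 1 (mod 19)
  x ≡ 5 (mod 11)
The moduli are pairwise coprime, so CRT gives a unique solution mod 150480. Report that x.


Product of moduli M = 9 · 16 · 5 · 19 · 11 = 150480.
Merge one congruence at a time:
  Start: x ≡ 6 (mod 9).
  Combine with x ≡ 4 (mod 16); new modulus lcm = 144.
    Write x = 6 + 9·t and substitute into x ≡ 4 (mod 16): 9·t ≡ 4 − 6 = -2 (mod 16).
    Reduce coefficients mod 16: 9·t ≡ 14 (mod 16).
    The inverse of 9 mod 16 is 9 (since 9·9 = 81 = 5·16 + 1), so t ≡ 9·14 = 126 ≡ 14 (mod 16).
    Then x = 6 + 9·14 = 132, valid modulo lcm(9, 16) = 144: x ≡ 132 (mod 144).
  Combine with x ≡ 1 (mod 5); new modulus lcm = 720.
    Write x = 132 + 144·t and substitute into x ≡ 1 (mod 5): 144·t ≡ 1 − 132 = -131 (mod 5).
    Reduce coefficients mod 5: 4·t ≡ 4 (mod 5).
    The inverse of 4 mod 5 is 4 (since 4·4 = 16 = 3·5 + 1), so t ≡ 4·4 = 16 ≡ 1 (mod 5).
    Then x = 132 + 144·1 = 276, valid modulo lcm(144, 5) = 720: x ≡ 276 (mod 720).
  Combine with x ≡ 1 (mod 19); new modulus lcm = 13680.
    Write x = 276 + 720·t and substitute into x ≡ 1 (mod 19): 720·t ≡ 1 − 276 = -275 (mod 19).
    Reduce coefficients mod 19: 17·t ≡ 10 (mod 19).
    The inverse of 17 mod 19 is 9 (since 17·9 = 153 = 8·19 + 1), so t ≡ 9·10 = 90 ≡ 14 (mod 19).
    Then x = 276 + 720·14 = 10356, valid modulo lcm(720, 19) = 13680: x ≡ 10356 (mod 13680).
  Combine with x ≡ 5 (mod 11); new modulus lcm = 150480.
    Write x = 10356 + 13680·t and substitute into x ≡ 5 (mod 11): 13680·t ≡ 5 − 10356 = -10351 (mod 11).
    Reduce coefficients mod 11: 7·t ≡ 0 (mod 11).
    The inverse of 7 mod 11 is 8 (since 7·8 = 56 = 5·11 + 1), so t ≡ 8·0 = 0 ≡ 0 (mod 11).
    Then x = 10356 + 13680·0 = 10356, valid modulo lcm(13680, 11) = 150480: x ≡ 10356 (mod 150480).
Verify against each original: 10356 mod 9 = 6, 10356 mod 16 = 4, 10356 mod 5 = 1, 10356 mod 19 = 1, 10356 mod 11 = 5.

x ≡ 10356 (mod 150480).


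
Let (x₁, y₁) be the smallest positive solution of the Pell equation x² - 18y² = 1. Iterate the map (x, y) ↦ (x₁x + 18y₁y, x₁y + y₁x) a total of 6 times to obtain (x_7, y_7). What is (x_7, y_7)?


Step 1: Find the fundamental solution (x₁, y₁) of x² - 18y² = 1.
  Expand √18 as a continued fraction. a₀ = ⌊√18⌋ = 4; iterate m_{k+1} = d_k·a_k − m_k, d_{k+1} = (18 − m_{k+1}²)/d_k, a_{k+1} = ⌊(a₀ + m_{k+1})/d_{k+1}⌋ (starting m₀ = 0, d₀ = 1), with convergents p_k = a_k·p_{k-1} + p_{k-2}, q_k = a_k·q_{k-1} + q_{k-2} (p₋₁ = 1, q₋₁ = 0):
  k = 0: a₀ = 4; p₀/q₀ = 4/1; p₀² − 18·q₀² = 16 − 18 = -2.
  k = 1: m = 4, d = 2, a = ⌊(4 + 4)/2⌋ = 4; p/q = (4·4 + 1)/(4·1 + 0) = 17/4; p² − 18·q² = 289 − 288 = 1.
  The first convergent with p² − 18·q² = 1 gives the fundamental solution (x₁, y₁) = (17, 4).
Step 2: Apply the recurrence (x_{n+1}, y_{n+1}) = (x₁x_n + 18y₁y_n, x₁y_n + y₁x_n) repeatedly.
  From (x_1, y_1) = (17, 4): x_2 = 17·17 + 18·4·4 = 577; y_2 = 17·4 + 4·17 = 136.
  From (x_2, y_2) = (577, 136): x_3 = 17·577 + 18·4·136 = 19601; y_3 = 17·136 + 4·577 = 4620.
  From (x_3, y_3) = (19601, 4620): x_4 = 17·19601 + 18·4·4620 = 665857; y_4 = 17·4620 + 4·19601 = 156944.
  From (x_4, y_4) = (665857, 156944): x_5 = 17·665857 + 18·4·156944 = 22619537; y_5 = 17·156944 + 4·665857 = 5331476.
  From (x_5, y_5) = (22619537, 5331476): x_6 = 17·22619537 + 18·4·5331476 = 768398401; y_6 = 17·5331476 + 4·22619537 = 181113240.
  From (x_6, y_6) = (768398401, 181113240): x_7 = 17·768398401 + 18·4·181113240 = 26102926097; y_7 = 17·181113240 + 4·768398401 = 6152518684.
Step 3: Verify x_7² - 18·y_7² = 681362750825443653409 - 681362750825443653408 = 1 (should be 1). ✓

(x_1, y_1) = (17, 4); (x_7, y_7) = (26102926097, 6152518684).


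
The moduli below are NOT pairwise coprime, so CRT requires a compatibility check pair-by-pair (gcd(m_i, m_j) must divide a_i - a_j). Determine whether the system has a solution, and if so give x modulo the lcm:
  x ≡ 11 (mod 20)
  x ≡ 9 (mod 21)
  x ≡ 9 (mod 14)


Moduli 20, 21, 14 are not pairwise coprime, so CRT works modulo lcm(m_i) when all pairwise compatibility conditions hold.
Pairwise compatibility: gcd(m_i, m_j) must divide a_i - a_j for every pair.
Merge one congruence at a time:
  Start: x ≡ 11 (mod 20).
  Combine with x ≡ 9 (mod 21): gcd(20, 21) = 1; 9 - 11 = -2, which IS divisible by 1, so compatible.
    Write x = 11 + 20·t and substitute into x ≡ 9 (mod 21): 20·t ≡ 9 − 11 = -2 (mod 21).
    Reduce coefficients mod 21: 20·t ≡ 19 (mod 21).
    The inverse of 20 mod 21 is 20 (since 20·20 = 400 = 19·21 + 1), so t ≡ 20·19 = 380 ≡ 2 (mod 21).
    Then x = 11 + 20·2 = 51, valid modulo lcm(20, 21) = 420: x ≡ 51 (mod 420).
  Combine with x ≡ 9 (mod 14): gcd(420, 14) = 14; 9 - 51 = -42, which IS divisible by 14, so compatible.
    Write x = 51 + 420·t and substitute into x ≡ 9 (mod 14): 420·t ≡ 9 − 51 = -42 (mod 14).
    Divide the congruence (and modulus) by g = 14: 30·t ≡ -3 (mod 1).
    Modulo 1 every t works; take t = 0.
    Then x = 51 + 420·0 = 51, valid modulo lcm(420, 14) = 420: x ≡ 51 (mod 420).
Verify: 51 mod 20 = 11, 51 mod 21 = 9, 51 mod 14 = 9.

x ≡ 51 (mod 420).


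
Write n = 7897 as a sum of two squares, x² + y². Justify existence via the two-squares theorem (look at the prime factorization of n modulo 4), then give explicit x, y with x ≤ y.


Step 1: Factor n = 7897 = 53 · 149.
Step 2: Check the mod-4 condition on each prime factor: 53 ≡ 1 (mod 4), exponent 1; 149 ≡ 1 (mod 4), exponent 1.
All primes ≡ 3 (mod 4) appear to even exponent (or don't appear), so by the two-squares theorem n IS expressible as a sum of two squares.
Step 3: Build a representation. Here n = 53 · 149 is a product of primes ≡ 1 (mod 4). Each prime p ≡ 1 (mod 4) is itself a sum of two squares; find a² by testing p − a² for a perfect square:
  53: 53 − 1² = 52, 53 − 2² = 49 = 7² ⇒ 53 = 2² + 7².
  149: 149 − 1² = 148, 149 − 2² = 145, 149 − 3² = 140, 149 − 4² = 133, 149 − 5² = 124, 149 − 6² = 113, 149 − 7² = 100 = 10² ⇒ 149 = 7² + 10².
  Combine using the Brahmagupta–Fibonacci identity (a² + b²)(c² + d²) = (ac − bd)² + (ad + bc)² = (ac + bd)² + (ad − bc)²:
  53 · 149 = 7897: from (2² + 7²)(7² + 10²), take (2·7 − 7·10, 2·10 + 7·7) = (14 − 70, 20 + 49) = (-56, 69); dropping signs (only squares matter) gives (56, 69); check 56² + 69² = 3136 + 4761 = 7897 ✓.
Step 4: Order so x ≤ y and verify: 56² + 69² = 3136 + 4761 = 7897 = n. ✓

n = 7897 = 56² + 69² (one valid representation with x ≤ y).


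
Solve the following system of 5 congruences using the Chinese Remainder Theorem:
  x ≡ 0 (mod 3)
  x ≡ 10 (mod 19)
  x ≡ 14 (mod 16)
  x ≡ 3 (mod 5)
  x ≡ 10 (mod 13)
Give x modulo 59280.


Product of moduli M = 3 · 19 · 16 · 5 · 13 = 59280.
Merge one congruence at a time:
  Start: x ≡ 0 (mod 3).
  Combine with x ≡ 10 (mod 19); new modulus lcm = 57.
    Write x = 0 + 3·t and substitute into x ≡ 10 (mod 19): 3·t ≡ 10 − 0 = 10 (mod 19).
    The inverse of 3 mod 19 is 13 (since 3·13 = 39 = 2·19 + 1), so t ≡ 13·10 = 130 ≡ 16 (mod 19).
    Then x = 0 + 3·16 = 48, valid modulo lcm(3, 19) = 57: x ≡ 48 (mod 57).
  Combine with x ≡ 14 (mod 16); new modulus lcm = 912.
    Write x = 48 + 57·t and substitute into x ≡ 14 (mod 16): 57·t ≡ 14 − 48 = -34 (mod 16).
    Reduce coefficients mod 16: 9·t ≡ 14 (mod 16).
    The inverse of 9 mod 16 is 9 (since 9·9 = 81 = 5·16 + 1), so t ≡ 9·14 = 126 ≡ 14 (mod 16).
    Then x = 48 + 57·14 = 846, valid modulo lcm(57, 16) = 912: x ≡ 846 (mod 912).
  Combine with x ≡ 3 (mod 5); new modulus lcm = 4560.
    Write x = 846 + 912·t and substitute into x ≡ 3 (mod 5): 912·t ≡ 3 − 846 = -843 (mod 5).
    Reduce coefficients mod 5: 2·t ≡ 2 (mod 5).
    The inverse of 2 mod 5 is 3 (since 2·3 = 6 = 1·5 + 1), so t ≡ 3·2 = 6 ≡ 1 (mod 5).
    Then x = 846 + 912·1 = 1758, valid modulo lcm(912, 5) = 4560: x ≡ 1758 (mod 4560).
  Combine with x ≡ 10 (mod 13); new modulus lcm = 59280.
    Write x = 1758 + 4560·t and substitute into x ≡ 10 (mod 13): 4560·t ≡ 10 − 1758 = -1748 (mod 13).
    Reduce coefficients mod 13: 10·t ≡ 7 (mod 13).
    The inverse of 10 mod 13 is 4 (since 10·4 = 40 = 3·13 + 1), so t ≡ 4·7 = 28 ≡ 2 (mod 13).
    Then x = 1758 + 4560·2 = 10878, valid modulo lcm(4560, 13) = 59280: x ≡ 10878 (mod 59280).
Verify against each original: 10878 mod 3 = 0, 10878 mod 19 = 10, 10878 mod 16 = 14, 10878 mod 5 = 3, 10878 mod 13 = 10.

x ≡ 10878 (mod 59280).


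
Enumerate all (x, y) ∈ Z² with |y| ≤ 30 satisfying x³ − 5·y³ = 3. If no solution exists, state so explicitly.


The equation is x³ - 5y³ = 3. For fixed y, x³ = 5·y³ + 3, so a solution requires the RHS to be a perfect cube.
Strategy: iterate y from -30 to 30, compute RHS = 5·y³ + 3, and check whether it is a (positive or negative) perfect cube.
Check small values of y:
  y = 0: RHS = 3 is not a perfect cube.
  y = 1: RHS = 8 = (2)³ ⇒ x = 2 works.
  y = -1: RHS = -2 is not a perfect cube.
  y = 2: RHS = 43 is not a perfect cube.
  y = -2: RHS = -37 is not a perfect cube.
  y = 3: RHS = 138 is not a perfect cube.
  y = -3: RHS = -132 is not a perfect cube.
Continuing the search up to |y| = 30 finds no further solutions beyond those listed.
Collected solutions: (2, 1).

Solutions (with |y| ≤ 30): (2, 1).
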